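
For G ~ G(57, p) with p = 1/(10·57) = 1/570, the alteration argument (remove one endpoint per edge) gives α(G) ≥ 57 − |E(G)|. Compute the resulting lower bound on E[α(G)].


E[|E(G)|] = C(57, 2)·p = 1596 · (1/570) = 14/5.
E[α(G)] ≥ n − E[|E(G)|] = 57 − 14/5 = 271/5.
Numerically: ≈ 54.200.
(This is only a lower bound; the true E[α(G)] may be larger.)

E[α(G)] ≥ 271/5 ≈ 54.200.


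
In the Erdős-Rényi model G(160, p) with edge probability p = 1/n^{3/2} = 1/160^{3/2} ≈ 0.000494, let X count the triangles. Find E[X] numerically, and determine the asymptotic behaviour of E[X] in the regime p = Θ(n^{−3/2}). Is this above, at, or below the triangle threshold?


Number of potential triangles: C(160, 3) = 669920.
Each occurs with probability p³ ≈ (0.000494)³ ≈ 1.20631e-10.
By linearity: E[X] = C(160, 3)·p³ ≈ 669920 · 1.20631e-10 ≈ 0.000.
Since α = 3/2 > 1, p = c/n^{3/2} = o(1/n) is below the triangle threshold p ~ 1/n. Asymptotically E[X] ~ (c³/6)·n^{3(1−α)} = (1³/6)·n^{-1.5} → 0, so by Markov's inequality G has no triangles w.h.p.

E[X] ≈ 0.000; in regime p = Θ(1/n^{3/2}) E[X] tends to 0 (below the triangle threshold p ~ 1/n).


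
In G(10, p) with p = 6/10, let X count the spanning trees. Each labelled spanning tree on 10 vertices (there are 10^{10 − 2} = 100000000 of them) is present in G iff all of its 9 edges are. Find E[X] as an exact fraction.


K_10 has 10^{10 − 2} = 100000000 labelled spanning trees.
For each such spanning tree H, let X_H = 1 if all 9 edges of H are present in G. Then P[X_H = 1] = p^{9} = (3/5)^{9} = 19683/1953125.
By linearity of expectation: E[X] = Σ_H E[X_H] = 100000000 · p^{9} = 100000000 · 19683/1953125 = 5038848/5.
Numerically: E[X] ≈ 1.00777e+06.

E[X] = 100000000 · (3/5)^{9} = 5038848/5 ≈ 1.00777e+06.


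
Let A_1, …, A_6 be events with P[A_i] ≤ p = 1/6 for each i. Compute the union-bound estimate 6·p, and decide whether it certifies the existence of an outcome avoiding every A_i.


Union bound: P[∪_{i=1}^{6} A_i] ≤ Σ_i P[A_i] ≤ 6·p = 6·(1/6) = 1.
Numerically: 1 ≈ 1.0000000.
Is 1 < 1? NO.
Since the bound 1 is ≥ 1, the union bound is uninformative here; it does NOT by itself certify existence.

6·p = 1 ≈ 1.0000000; existence NOT certified by the union bound.


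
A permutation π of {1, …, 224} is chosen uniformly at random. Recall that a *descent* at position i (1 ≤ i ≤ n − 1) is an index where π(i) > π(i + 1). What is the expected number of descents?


Write X = Σ X_I over i = 1, …, 223, with X_I the indicator of one descent.
There are 223 indicators.
For each fixed i, the pair (π(i), π(i+1)) is a uniformly random ordered pair of distinct values from {1, …, 224}; by symmetry P[π(i) > π(i+1)] = 1/2.
By linearity: E[X] = 223 · (1/2) = (224 − 1) · (1/2) = 223/2 ≈ 111.50000.

E[X] = 223/2 = 111.50000.


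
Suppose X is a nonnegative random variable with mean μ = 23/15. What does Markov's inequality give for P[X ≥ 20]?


μ = E[X] = 23/15, a = 20.
Markov: P[X ≥ 20] ≤ μ/a = (23/15)/20 = 23/300.
Numerically: ≈ 0.077.
(Since a = 20 > μ = 1.533, the bound 23/300 is < 1 and informative.)

P[X ≥ 20] ≤ 23/300 ≈ 0.077.


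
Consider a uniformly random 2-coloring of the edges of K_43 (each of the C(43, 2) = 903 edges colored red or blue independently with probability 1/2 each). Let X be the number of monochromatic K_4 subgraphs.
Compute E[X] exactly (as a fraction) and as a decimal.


Let X = Σ_S X_S over the C(43, 4) = 123410 subsets S of size 4, where X_S = 1 if the K_4 on S is monochromatic.
For a fixed S, the K_4 on S has C(4, 2) = 6 edges. P[all 6 edges red] = (1/2)^6, and likewise for blue, so P[monochromatic] = 2·(1/2)^6 = 2^{1 − 6} = 1/32.
Summing: E[X] = C(43, 4) · 2^{1 − 6} = 123410 · 1/32 = 61705/16.
Numerically: E[X] ≈ 3856.56250.

E[X] = C(43,4)·2^(1−C(4,2)) = 61705/16 ≈ 3856.56250.


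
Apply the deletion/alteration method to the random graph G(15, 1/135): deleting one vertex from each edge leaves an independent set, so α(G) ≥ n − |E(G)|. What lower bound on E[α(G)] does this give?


E[|E(G)|] = C(15, 2)·p = 105 · (1/135) = 7/9.
E[α(G)] ≥ n − E[|E(G)|] = 15 − 7/9 = 128/9.
Numerically: ≈ 14.222222.
(This is only a lower bound; the true E[α(G)] may be larger.)

E[α(G)] ≥ 128/9 ≈ 14.222222.


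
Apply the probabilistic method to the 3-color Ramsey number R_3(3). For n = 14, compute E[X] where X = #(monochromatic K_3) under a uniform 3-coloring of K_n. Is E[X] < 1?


E[X] = C(14, 3) · 3^{1 − 3} = 364 · 3^{−2} = 364/9.
As a reduced fraction: E[X] = 364/9 ≈ 40.444.
Is E[X] < 1? NO.
Since E[X] ≥ 1, the first-moment bound is inconclusive at n = 14; it does NOT by itself certify R_3(3) > 14.

E[X] = 364/9 ≈ 40.444; E[X] ≥ 1; first-moment method inconclusive here.


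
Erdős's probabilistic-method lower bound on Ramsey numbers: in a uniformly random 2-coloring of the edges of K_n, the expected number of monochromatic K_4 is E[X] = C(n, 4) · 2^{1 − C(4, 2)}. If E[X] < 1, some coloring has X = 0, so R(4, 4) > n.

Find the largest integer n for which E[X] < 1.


We need C(n, 4) · 2^{1 − 6} < 1, i.e. C(n, 4) < 2^{6 − 1} = 32.
Check values of n near the boundary:
  n = 5: C(5, 4) = 5; 5 < 32? YES
  n = 6: C(6, 4) = 15; 15 < 32? YES
  n = 7: C(7, 4) = 35; 35 < 32? NO
  n = 8: C(8, 4) = 70; 70 < 32? NO
The largest n with C(n, 4) < 32 is n = 6 (where E[X] = 15/32 ≈ 0.46875). Hence R(4, 4) > 6, i.e. R(4, 4) ≥ 7.

Largest n = 6; hence R(4, 4) > 6.


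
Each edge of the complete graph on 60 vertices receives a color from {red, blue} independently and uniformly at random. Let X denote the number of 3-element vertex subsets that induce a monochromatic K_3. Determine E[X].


Let X = Σ_S X_S over the C(60, 3) = 34220 subsets S of size 3, where X_S = 1 if the K_3 on S is monochromatic.
For a fixed S, the K_3 on S has C(3, 2) = 3 edges. P[all 3 edges red] = (1/2)^3, and likewise for blue, so P[monochromatic] = 2·(1/2)^3 = 2^{1 − 3} = 1/4.
By linearity: E[X] = C(60, 3) · 2^{1 − 3} = 34220 · 1/4 = 8555.
Numerically: E[X] ≈ 8555.000.

E[X] = C(60,3)·2^(1−C(3,2)) = 8555 ≈ 8555.000.


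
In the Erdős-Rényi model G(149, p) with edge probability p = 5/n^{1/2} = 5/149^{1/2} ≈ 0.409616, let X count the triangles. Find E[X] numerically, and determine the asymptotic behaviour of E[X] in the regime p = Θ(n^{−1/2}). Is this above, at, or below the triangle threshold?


Number of potential triangles: C(149, 3) = 540274.
Each occurs with probability p³ ≈ (0.409616)³ ≈ 6.87275101e-02.
By linearity: E[X] = C(149, 3)·p³ ≈ 540274 · 6.87275101e-02 ≈ 37131.686798.
Since α = 1/2 < 1, p = c/n^{1/2} ≫ 1/n is above the triangle threshold p ~ 1/n. Asymptotically E[X] ~ (c³/6)·n^{3(1−α)} = (5³/6)·n^{1.5} → ∞; triangles are abundant w.h.p.

E[X] ≈ 37131.686798; in regime p = Θ(1/n^{1/2}) E[X] diverges (above the triangle threshold p ~ 1/n).


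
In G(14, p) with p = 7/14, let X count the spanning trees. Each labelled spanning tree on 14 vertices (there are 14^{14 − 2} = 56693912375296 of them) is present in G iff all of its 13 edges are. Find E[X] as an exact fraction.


K_14 has 14^{14 − 2} = 56693912375296 labelled spanning trees.
For each such spanning tree H, let X_H = 1 if all 13 edges of H are present in G. Then P[X_H = 1] = p^{13} = (1/2)^{13} = 1/8192.
Summing the indicators: E[X] = Σ_H E[X_H] = 56693912375296 · p^{13} = 56693912375296 · 1/8192 = 13841287201/2.
Numerically: E[X] ≈ 6.92064e+09.

E[X] = 56693912375296 · (1/2)^{13} = 13841287201/2 ≈ 6.92064e+09.


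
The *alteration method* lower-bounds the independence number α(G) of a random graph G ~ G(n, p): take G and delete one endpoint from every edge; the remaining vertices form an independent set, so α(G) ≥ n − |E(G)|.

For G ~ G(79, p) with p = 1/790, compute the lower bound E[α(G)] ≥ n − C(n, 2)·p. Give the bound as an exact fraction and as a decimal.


E[|E(G)|] = C(79, 2)·p = 3081 · (1/790) = 39/10.
E[α(G)] ≥ n − E[|E(G)|] = 79 − 39/10 = 751/10.
Numerically: ≈ 75.1000.
(This is only a lower bound; the true E[α(G)] may be larger.)

E[α(G)] ≥ 751/10 ≈ 75.1000.


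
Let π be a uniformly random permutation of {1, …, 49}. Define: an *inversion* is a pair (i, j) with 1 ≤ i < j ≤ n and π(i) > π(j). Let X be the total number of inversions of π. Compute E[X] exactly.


Write X = Σ X_I over the C(49, 2) = 1176 pairs i < j, with X_I the indicator of one inversion.
There are 1176 indicators.
For each fixed pair i < j, the values π(i) and π(j) are two distinct elements of {1, …, 49} in uniformly random order; by symmetry P[π(i) > π(j)] = 1/2.
By linearity: E[X] = 1176 · (1/2) = C(49, 2) · (1/2) = 1176/2 = 588 ≈ 588.000000.

E[X] = 588 = 588.000000.


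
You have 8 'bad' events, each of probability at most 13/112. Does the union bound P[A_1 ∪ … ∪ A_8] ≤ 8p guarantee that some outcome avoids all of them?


Union bound: P[∪_{i=1}^{8} A_i] ≤ Σ_i P[A_i] ≤ 8·p = 8·(13/112) = 13/14.
Numerically: 13/14 ≈ 0.92857.
Is 13/14 < 1? YES.
Since P[∪ A_i] ≤ 13/14 < 1, the complement has P[∩ A_i^c] ≥ 1 − 13/14 = 1/14 > 0, so some outcome avoids every A_i.

8·p = 13/14 ≈ 0.92857; existence CERTIFIED by the union bound.


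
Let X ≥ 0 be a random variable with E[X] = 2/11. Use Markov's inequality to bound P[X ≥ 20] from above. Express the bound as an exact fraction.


μ = E[X] = 2/11, a = 20.
Markov: P[X ≥ 20] ≤ μ/a = (2/11)/20 = 1/110.
Numerically: ≈ 0.009.
(Since a = 20 > μ = 0.182, the bound 1/110 is < 1 and informative.)

P[X ≥ 20] ≤ 1/110 ≈ 0.009.


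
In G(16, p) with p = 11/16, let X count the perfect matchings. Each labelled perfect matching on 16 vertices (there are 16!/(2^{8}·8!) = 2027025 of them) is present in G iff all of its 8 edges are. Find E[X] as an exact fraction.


K_16 has 16!/(2^{8}·8!) = 2027025 labelled perfect matchings.
For each such perfect matching H, let X_H = 1 if all 8 edges of H are present in G. Then P[X_H = 1] = p^{8} = (11/16)^{8} = 214358881/4294967296.
By linearity of expectation: E[X] = Σ_H E[X_H] = 2027025 · p^{8} = 2027025 · 214358881/4294967296 = 434510810759025/4294967296.
Numerically: E[X] ≈ 1.012e+05.

E[X] = 2027025 · (11/16)^{8} = 434510810759025/4294967296 ≈ 1.012e+05.


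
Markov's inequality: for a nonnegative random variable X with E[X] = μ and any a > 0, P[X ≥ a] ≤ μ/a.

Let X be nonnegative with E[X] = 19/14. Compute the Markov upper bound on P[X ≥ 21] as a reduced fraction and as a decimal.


μ = E[X] = 19/14, a = 21.
Markov: P[X ≥ 21] ≤ μ/a = (19/14)/21 = 19/294.
Numerically: ≈ 0.06463.
(Since a = 21 > μ = 1.35714, the bound 19/294 is < 1 and informative.)

P[X ≥ 21] ≤ 19/294 ≈ 0.06463.


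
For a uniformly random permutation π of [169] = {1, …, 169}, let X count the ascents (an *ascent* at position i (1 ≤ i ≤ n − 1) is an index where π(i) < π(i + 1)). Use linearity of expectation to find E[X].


Write X = Σ X_I over i = 1, …, 168, with X_I the indicator of one ascent.
There are 168 indicators.
For each fixed i, the pair (π(i), π(i+1)) is a uniformly random ordered pair of distinct values from {1, …, 169}; by symmetry P[π(i) < π(i+1)] = 1/2.
By linearity: E[X] = 168 · (1/2) = (169 − 1) · (1/2) = 84 ≈ 84.000000.

E[X] = 84 = 84.000000.


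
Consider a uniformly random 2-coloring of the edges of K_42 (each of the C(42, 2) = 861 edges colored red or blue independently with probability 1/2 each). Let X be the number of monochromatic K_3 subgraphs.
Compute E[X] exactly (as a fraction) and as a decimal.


Let X = Σ_S X_S over the C(42, 3) = 11480 subsets S of size 3, where X_S = 1 if the K_3 on S is monochromatic.
For a fixed S, the K_3 on S has C(3, 2) = 3 edges. P[all 3 edges red] = (1/2)^3, and likewise for blue, so P[monochromatic] = 2·(1/2)^3 = 2^{1 − 3} = 1/4.
By linearity: E[X] = C(42, 3) · 2^{1 − 3} = 11480 · 1/4 = 2870.
Numerically: E[X] ≈ 2870.000000.

E[X] = C(42,3)·2^(1−C(3,2)) = 2870 ≈ 2870.000000.


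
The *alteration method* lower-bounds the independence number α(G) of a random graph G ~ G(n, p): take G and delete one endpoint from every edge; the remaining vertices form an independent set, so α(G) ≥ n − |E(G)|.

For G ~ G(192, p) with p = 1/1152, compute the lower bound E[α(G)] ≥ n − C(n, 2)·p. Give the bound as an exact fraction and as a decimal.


E[|E(G)|] = C(192, 2)·p = 18336 · (1/1152) = 191/12.
E[α(G)] ≥ n − E[|E(G)|] = 192 − 191/12 = 2113/12.
Numerically: ≈ 176.08333.
(This is only a lower bound; the true E[α(G)] may be larger.)

E[α(G)] ≥ 2113/12 ≈ 176.08333.


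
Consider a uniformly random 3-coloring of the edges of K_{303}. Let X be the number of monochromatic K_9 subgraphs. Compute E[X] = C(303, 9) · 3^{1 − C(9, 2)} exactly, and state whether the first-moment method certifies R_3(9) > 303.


E[X] = C(303, 9) · 3^{1 − 36} = 52617706925494425 · 3^{−35} = 52617706925494425/50031545098999707.
As a reduced fraction: E[X] = 17539235641831475/16677181699666569 ≈ 1.0517.
Is E[X] < 1? NO.
Since E[X] ≥ 1, the first-moment bound is inconclusive at n = 303; it does NOT by itself certify R_3(9) > 303.

E[X] = 17539235641831475/16677181699666569 ≈ 1.0517; E[X] ≥ 1; first-moment method inconclusive here.


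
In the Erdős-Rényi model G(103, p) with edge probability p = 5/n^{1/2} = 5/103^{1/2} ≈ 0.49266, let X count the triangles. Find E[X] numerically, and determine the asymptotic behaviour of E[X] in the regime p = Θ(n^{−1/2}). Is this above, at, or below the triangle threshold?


Number of potential triangles: C(103, 3) = 176851.
Each occurs with probability p³ ≈ (0.49266)³ ≈ 1.1957880e-01.
By linearity: E[X] = C(103, 3)·p³ ≈ 176851 · 1.1957880e-01 ≈ 21147.62963.
Since α = 1/2 < 1, p = c/n^{1/2} ≫ 1/n is above the triangle threshold p ~ 1/n. Asymptotically E[X] ~ (c³/6)·n^{3(1−α)} = (5³/6)·n^{1.5} → ∞; triangles are abundant w.h.p.

E[X] ≈ 21147.62963; in regime p = Θ(1/n^{1/2}) E[X] diverges (above the triangle threshold p ~ 1/n).


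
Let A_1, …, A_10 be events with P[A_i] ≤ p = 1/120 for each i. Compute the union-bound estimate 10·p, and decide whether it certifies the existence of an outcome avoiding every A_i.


Union bound: P[∪_{i=1}^{10} A_i] ≤ Σ_i P[A_i] ≤ 10·p = 10·(1/120) = 1/12.
Numerically: 1/12 ≈ 0.0833.
Is 1/12 < 1? YES.
Since P[∪ A_i] ≤ 1/12 < 1, the complement has P[∩ A_i^c] ≥ 1 − 1/12 = 11/12 > 0, so some outcome avoids every A_i.

10·p = 1/12 ≈ 0.0833; existence CERTIFIED by the union bound.


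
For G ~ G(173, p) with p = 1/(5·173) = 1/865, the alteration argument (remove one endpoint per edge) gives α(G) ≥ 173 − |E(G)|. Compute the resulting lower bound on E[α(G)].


E[|E(G)|] = C(173, 2)·p = 14878 · (1/865) = 86/5.
E[α(G)] ≥ n − E[|E(G)|] = 173 − 86/5 = 779/5.
Numerically: ≈ 155.80000.
(This is only a lower bound; the true E[α(G)] may be larger.)

E[α(G)] ≥ 779/5 ≈ 155.80000.


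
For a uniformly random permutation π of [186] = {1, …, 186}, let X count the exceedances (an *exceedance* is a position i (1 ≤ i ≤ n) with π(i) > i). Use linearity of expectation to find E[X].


Write X = Σ_{i=1}^{186} X_i, where X_i = 1_{π(i) > i}.
For each fixed i, π(i) is uniform over {1, …, 186} (marginal of a uniform permutation), so P[π(i) > i] = (n − i)/n. Summing: Σ_{i=1}^{186} (n − i)/n = (0 + 1 + … + 185)/186 = 186(186 − 1)/(2·186) = (186 − 1)/2.
Hence E[X] = Σ_{i=1}^{186} (186 − i)/186 = 185/2 ≈ 92.50000.

E[X] = 185/2 = 92.50000.


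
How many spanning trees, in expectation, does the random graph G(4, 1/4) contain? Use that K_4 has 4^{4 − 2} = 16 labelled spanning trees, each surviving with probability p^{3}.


K_4 has 4^{4 − 2} = 16 labelled spanning trees.
For each such spanning tree H, let X_H = 1 if all 3 edges of H are present in G. Then P[X_H = 1] = p^{3} = (1/4)^{3} = 1/64.
Summing the indicators: E[X] = Σ_H E[X_H] = 16 · p^{3} = 16 · 1/64 = 1/4.
Numerically: E[X] ≈ 0.25.

E[X] = 16 · (1/4)^{3} = 1/4 ≈ 0.25.


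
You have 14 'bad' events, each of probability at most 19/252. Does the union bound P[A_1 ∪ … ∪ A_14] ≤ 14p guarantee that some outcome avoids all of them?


Union bound: P[∪_{i=1}^{14} A_i] ≤ Σ_i P[A_i] ≤ 14·p = 14·(19/252) = 19/18.
Numerically: 19/18 ≈ 1.055556.
Is 19/18 < 1? NO.
Since the bound 19/18 is ≥ 1, the union bound is uninformative here; it does NOT by itself certify existence.

14·p = 19/18 ≈ 1.055556; existence NOT certified by the union bound.


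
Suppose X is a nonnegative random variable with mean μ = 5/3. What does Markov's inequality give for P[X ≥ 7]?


μ = E[X] = 5/3, a = 7.
Markov: P[X ≥ 7] ≤ μ/a = (5/3)/7 = 5/21.
Numerically: ≈ 0.2381.
(Since a = 7 > μ = 1.6667, the bound 5/21 is < 1 and informative.)

P[X ≥ 7] ≤ 5/21 ≈ 0.2381.


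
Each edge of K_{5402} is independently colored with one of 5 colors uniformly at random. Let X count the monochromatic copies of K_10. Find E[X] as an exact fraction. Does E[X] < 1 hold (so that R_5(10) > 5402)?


E[X] = C(5402, 10) · 5^{1 − 45} = 5783128765113072203495407534935 · 5^{−44} = 5783128765113072203495407534935/5684341886080801486968994140625.
As a reduced fraction: E[X] = 1156625753022614440699081506987/1136868377216160297393798828125 ≈ 1.017379.
Is E[X] < 1? NO.
Since E[X] ≥ 1, the first-moment bound is inconclusive at n = 5402; it does NOT by itself certify R_5(10) > 5402.

E[X] = 1156625753022614440699081506987/1136868377216160297393798828125 ≈ 1.017379; E[X] ≥ 1; first-moment method inconclusive here.


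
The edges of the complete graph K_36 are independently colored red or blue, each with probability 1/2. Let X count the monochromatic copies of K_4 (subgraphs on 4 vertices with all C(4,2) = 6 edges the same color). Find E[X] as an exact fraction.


Let X = Σ_S X_S over the C(36, 4) = 58905 subsets S of size 4, where X_S = 1 if the K_4 on S is monochromatic.
For a fixed S, the K_4 on S has C(4, 2) = 6 edges. P[all 6 edges red] = (1/2)^6, and likewise for blue, so P[monochromatic] = 2·(1/2)^6 = 2^{1 − 6} = 1/32.
By linearity of expectation: E[X] = C(36, 4) · 2^{1 − 6} = 58905 · 1/32 = 58905/32.
Numerically: E[X] ≈ 1840.78125.

E[X] = C(36,4)·2^(1−C(4,2)) = 58905/32 ≈ 1840.78125.


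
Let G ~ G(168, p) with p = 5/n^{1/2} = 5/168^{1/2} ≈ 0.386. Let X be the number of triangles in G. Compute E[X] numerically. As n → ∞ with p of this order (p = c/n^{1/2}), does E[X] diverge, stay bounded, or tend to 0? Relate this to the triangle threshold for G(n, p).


Number of potential triangles: C(168, 3) = 776216.
Each occurs with probability p³ ≈ (0.386)³ ≈ 5.74045e-02.
By linearity: E[X] = C(168, 3)·p³ ≈ 776216 · 5.74045e-02 ≈ 44558.307.
Since α = 1/2 < 1, p = c/n^{1/2} ≫ 1/n is above the triangle threshold p ~ 1/n. Asymptotically E[X] ~ (c³/6)·n^{3(1−α)} = (5³/6)·n^{1.5} → ∞; triangles are abundant w.h.p.

E[X] ≈ 44558.307; in regime p = Θ(1/n^{1/2}) E[X] diverges (above the triangle threshold p ~ 1/n).


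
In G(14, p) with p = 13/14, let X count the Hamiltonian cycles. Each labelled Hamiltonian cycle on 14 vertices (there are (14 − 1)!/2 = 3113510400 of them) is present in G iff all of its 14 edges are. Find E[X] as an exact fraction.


K_14 has (14 − 1)!/2 = 3113510400 labelled Hamiltonian cycles.
For each such Hamiltonian cycle H, let X_H = 1 if all 14 edges of H are present in G. Then P[X_H = 1] = p^{14} = (13/14)^{14} = 3937376385699289/11112006825558016.
Summing the indicators: E[X] = Σ_H E[X_H] = 3113510400 · p^{14} = 3113510400 · 3937376385699289/11112006825558016 = 3420497300666614836525/3100448333024.
Numerically: E[X] ≈ 1.1e+09.

E[X] = 3113510400 · (13/14)^{14} = 3420497300666614836525/3100448333024 ≈ 1.1e+09.


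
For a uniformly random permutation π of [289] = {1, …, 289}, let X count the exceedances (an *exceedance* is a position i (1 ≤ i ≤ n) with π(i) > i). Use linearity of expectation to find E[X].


Write X = Σ_{i=1}^{289} X_i, where X_i = 1_{π(i) > i}.
For each fixed i, π(i) is uniform over {1, …, 289} (marginal of a uniform permutation), so P[π(i) > i] = (n − i)/n. Summing: Σ_{i=1}^{289} (n − i)/n = (0 + 1 + … + 288)/289 = 289(289 − 1)/(2·289) = (289 − 1)/2.
Hence E[X] = Σ_{i=1}^{289} (289 − i)/289 = 144 ≈ 144.000.

E[X] = 144 = 144.000.


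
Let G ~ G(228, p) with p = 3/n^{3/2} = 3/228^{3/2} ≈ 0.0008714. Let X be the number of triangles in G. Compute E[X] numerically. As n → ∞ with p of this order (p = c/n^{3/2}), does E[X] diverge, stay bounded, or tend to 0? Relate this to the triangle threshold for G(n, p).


Number of potential triangles: C(228, 3) = 1949476.
Each occurs with probability p³ ≈ (0.0008714)³ ≈ 6.6169363e-10.
By linearity: E[X] = C(228, 3)·p³ ≈ 1949476 · 6.6169363e-10 ≈ 0.00129.
Since α = 3/2 > 1, p = c/n^{3/2} = o(1/n) is below the triangle threshold p ~ 1/n. Asymptotically E[X] ~ (c³/6)·n^{3(1−α)} = (3³/6)·n^{-1.5} → 0, so by Markov's inequality G has no triangles w.h.p.

E[X] ≈ 0.00129; in regime p = Θ(1/n^{3/2}) E[X] tends to 0 (below the triangle threshold p ~ 1/n).


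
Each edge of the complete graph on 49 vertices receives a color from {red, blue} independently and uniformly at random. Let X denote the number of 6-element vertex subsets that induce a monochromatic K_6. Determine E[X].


Let X = Σ_S X_S over the C(49, 6) = 13983816 subsets S of size 6, where X_S = 1 if the K_6 on S is monochromatic.
For a fixed S, the K_6 on S has C(6, 2) = 15 edges. P[all 15 edges red] = (1/2)^15, and likewise for blue, so P[monochromatic] = 2·(1/2)^15 = 2^{1 − 15} = 1/16384.
Summing: E[X] = C(49, 6) · 2^{1 − 15} = 13983816 · 1/16384 = 1747977/2048.
Numerically: E[X] ≈ 853.504.

E[X] = C(49,6)·2^(1−C(6,2)) = 1747977/2048 ≈ 853.504.


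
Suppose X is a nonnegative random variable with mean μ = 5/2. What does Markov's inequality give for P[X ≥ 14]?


μ = E[X] = 5/2, a = 14.
Markov: P[X ≥ 14] ≤ μ/a = (5/2)/14 = 5/28.
Numerically: ≈ 0.179.
(Since a = 14 > μ = 2.500, the bound 5/28 is < 1 and informative.)

P[X ≥ 14] ≤ 5/28 ≈ 0.179.


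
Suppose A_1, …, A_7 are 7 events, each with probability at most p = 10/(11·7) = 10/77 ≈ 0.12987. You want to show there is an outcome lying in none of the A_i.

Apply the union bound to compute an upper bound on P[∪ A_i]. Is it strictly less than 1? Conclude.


Union bound: P[∪_{i=1}^{7} A_i] ≤ Σ_i P[A_i] ≤ 7·p = 7·(10/77) = 10/11.
Numerically: 10/11 ≈ 0.90909.
Is 10/11 < 1? YES.
Since P[∪ A_i] ≤ 10/11 < 1, the complement has P[∩ A_i^c] ≥ 1 − 10/11 = 1/11 > 0, so some outcome avoids every A_i.

7·p = 10/11 ≈ 0.90909; existence CERTIFIED by the union bound.


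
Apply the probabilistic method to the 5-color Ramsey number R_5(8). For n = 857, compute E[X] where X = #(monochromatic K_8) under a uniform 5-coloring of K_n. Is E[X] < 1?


E[X] = C(857, 8) · 5^{1 − 28} = 6983854138365964575 · 5^{−27} = 6983854138365964575/7450580596923828125.
As a reduced fraction: E[X] = 279354165534638583/298023223876953125 ≈ 0.937.
Is E[X] < 1? YES.
Since E[X] < 1, there exists a 5-coloring of K_{857} with no monochromatic K_8; hence R_5(8) > 857.

E[X] = 279354165534638583/298023223876953125 ≈ 0.937; E[X] < 1, so R_5(8) > 857.


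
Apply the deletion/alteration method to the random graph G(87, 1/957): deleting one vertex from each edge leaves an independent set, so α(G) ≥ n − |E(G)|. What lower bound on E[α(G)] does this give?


E[|E(G)|] = C(87, 2)·p = 3741 · (1/957) = 43/11.
E[α(G)] ≥ n − E[|E(G)|] = 87 − 43/11 = 914/11.
Numerically: ≈ 83.091.
(This is only a lower bound; the true E[α(G)] may be larger.)

E[α(G)] ≥ 914/11 ≈ 83.091.


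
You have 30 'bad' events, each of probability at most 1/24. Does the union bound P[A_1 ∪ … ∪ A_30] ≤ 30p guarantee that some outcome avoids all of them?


Union bound: P[∪_{i=1}^{30} A_i] ≤ Σ_i P[A_i] ≤ 30·p = 30·(1/24) = 5/4.
Numerically: 5/4 ≈ 1.250000.
Is 5/4 < 1? NO.
Since the bound 5/4 is ≥ 1, the union bound is uninformative here; it does NOT by itself certify existence.

30·p = 5/4 ≈ 1.250000; existence NOT certified by the union bound.


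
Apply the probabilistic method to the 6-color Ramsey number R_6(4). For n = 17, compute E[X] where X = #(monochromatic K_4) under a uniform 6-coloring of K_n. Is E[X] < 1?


E[X] = C(17, 4) · 6^{1 − 6} = 2380 · 6^{−5} = 2380/7776.
As a reduced fraction: E[X] = 595/1944 ≈ 0.3060700.
Is E[X] < 1? YES.
Since E[X] < 1, there exists a 6-coloring of K_{17} with no monochromatic K_4; hence R_6(4) > 17.

E[X] = 595/1944 ≈ 0.3060700; E[X] < 1, so R_6(4) > 17.


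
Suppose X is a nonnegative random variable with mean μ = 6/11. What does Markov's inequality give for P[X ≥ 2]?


μ = E[X] = 6/11, a = 2.
Markov: P[X ≥ 2] ≤ μ/a = (6/11)/2 = 3/11.
Numerically: ≈ 0.2727.
(Since a = 2 > μ = 0.5455, the bound 3/11 is < 1 and informative.)

P[X ≥ 2] ≤ 3/11 ≈ 0.2727.


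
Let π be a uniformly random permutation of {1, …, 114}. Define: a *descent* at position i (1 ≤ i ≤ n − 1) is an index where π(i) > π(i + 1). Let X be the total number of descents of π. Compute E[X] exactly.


Write X = Σ X_I over i = 1, …, 113, with X_I the indicator of one descent.
There are 113 indicators.
For each fixed i, the pair (π(i), π(i+1)) is a uniformly random ordered pair of distinct values from {1, …, 114}; by symmetry P[π(i) > π(i+1)] = 1/2.
By linearity: E[X] = 113 · (1/2) = (114 − 1) · (1/2) = 113/2 ≈ 56.500000.

E[X] = 113/2 = 56.500000.


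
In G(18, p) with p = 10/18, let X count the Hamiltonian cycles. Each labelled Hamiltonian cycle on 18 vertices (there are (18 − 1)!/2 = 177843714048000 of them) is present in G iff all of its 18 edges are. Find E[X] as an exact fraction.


K_18 has (18 − 1)!/2 = 177843714048000 labelled Hamiltonian cycles.
For each such Hamiltonian cycle H, let X_H = 1 if all 18 edges of H are present in G. Then P[X_H = 1] = p^{18} = (5/9)^{18} = 3814697265625/150094635296999121.
By linearity: E[X] = Σ_H E[X_H] = 177843714048000 · p^{18} = 177843714048000 · 3814697265625/150094635296999121 = 930617187500000000000000/205891132094649.
Numerically: E[X] ≈ 4.5199e+09.

E[X] = 177843714048000 · (5/9)^{18} = 930617187500000000000000/205891132094649 ≈ 4.5199e+09.


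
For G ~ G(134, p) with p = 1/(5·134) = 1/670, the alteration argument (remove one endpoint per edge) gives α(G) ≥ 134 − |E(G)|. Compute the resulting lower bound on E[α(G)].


E[|E(G)|] = C(134, 2)·p = 8911 · (1/670) = 133/10.
E[α(G)] ≥ n − E[|E(G)|] = 134 − 133/10 = 1207/10.
Numerically: ≈ 120.700.
(This is only a lower bound; the true E[α(G)] may be larger.)

E[α(G)] ≥ 1207/10 ≈ 120.700.


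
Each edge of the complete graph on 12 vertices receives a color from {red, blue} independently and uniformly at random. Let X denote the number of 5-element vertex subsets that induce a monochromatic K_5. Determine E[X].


Let X = Σ_S X_S over the C(12, 5) = 792 subsets S of size 5, where X_S = 1 if the K_5 on S is monochromatic.
For a fixed S, the K_5 on S has C(5, 2) = 10 edges. P[all 10 edges red] = (1/2)^10, and likewise for blue, so P[monochromatic] = 2·(1/2)^10 = 2^{1 − 10} = 1/512.
By linearity of expectation: E[X] = C(12, 5) · 2^{1 − 10} = 792 · 1/512 = 99/64.
Numerically: E[X] ≈ 1.5469.

E[X] = C(12,5)·2^(1−C(5,2)) = 99/64 ≈ 1.5469.


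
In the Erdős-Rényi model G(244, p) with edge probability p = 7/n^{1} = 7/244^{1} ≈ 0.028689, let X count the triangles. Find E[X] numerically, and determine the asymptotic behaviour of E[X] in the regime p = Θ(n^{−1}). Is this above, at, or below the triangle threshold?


Number of potential triangles: C(244, 3) = 2391444.
Each occurs with probability p³ ≈ (0.028689)³ ≈ 2.3611558e-05.
By linearity: E[X] = C(244, 3)·p³ ≈ 2391444 · 2.3611558e-05 ≈ 56.46572.
Here α = 1, so p = 7/n is exactly at the triangle threshold p ~ 1/n. Asymptotically E[X] → c³/6 = 7³/6 = 343/6 ≈ 57.16667, a bounded constant. In this regime the triangle count is asymptotically Poisson(c³/6).

E[X] ≈ 56.46572; in regime p = Θ(1/n^{1}) E[X] stays bounded (at the triangle threshold p ~ 1/n).


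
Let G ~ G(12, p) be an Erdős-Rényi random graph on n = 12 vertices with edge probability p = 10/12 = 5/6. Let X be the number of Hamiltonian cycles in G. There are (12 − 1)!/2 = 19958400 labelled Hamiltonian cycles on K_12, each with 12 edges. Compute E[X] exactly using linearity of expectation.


K_12 has (12 − 1)!/2 = 19958400 labelled Hamiltonian cycles.
For each such Hamiltonian cycle H, let X_H = 1 if all 12 edges of H are present in G. Then P[X_H = 1] = p^{12} = (5/6)^{12} = 244140625/2176782336.
By linearity: E[X] = Σ_H E[X_H] = 19958400 · p^{12} = 19958400 · 244140625/2176782336 = 469970703125/209952.
Numerically: E[X] ≈ 2.24e+06.

E[X] = 19958400 · (5/6)^{12} = 469970703125/209952 ≈ 2.24e+06.


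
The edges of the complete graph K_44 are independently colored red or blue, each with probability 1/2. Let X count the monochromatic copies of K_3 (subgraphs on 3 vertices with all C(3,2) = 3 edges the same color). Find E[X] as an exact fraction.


Let X = Σ_S X_S over the C(44, 3) = 13244 subsets S of size 3, where X_S = 1 if the K_3 on S is monochromatic.
For a fixed S, the K_3 on S has C(3, 2) = 3 edges. P[all 3 edges red] = (1/2)^3, and likewise for blue, so P[monochromatic] = 2·(1/2)^3 = 2^{1 − 3} = 1/4.
By linearity of expectation: E[X] = C(44, 3) · 2^{1 − 3} = 13244 · 1/4 = 3311.
Numerically: E[X] ≈ 3311.0000.

E[X] = C(44,3)·2^(1−C(3,2)) = 3311 ≈ 3311.0000.


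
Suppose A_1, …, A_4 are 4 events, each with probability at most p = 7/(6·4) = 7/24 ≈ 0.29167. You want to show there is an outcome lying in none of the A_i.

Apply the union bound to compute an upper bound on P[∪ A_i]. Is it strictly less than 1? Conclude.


Union bound: P[∪_{i=1}^{4} A_i] ≤ Σ_i P[A_i] ≤ 4·p = 4·(7/24) = 7/6.
Numerically: 7/6 ≈ 1.16667.
Is 7/6 < 1? NO.
Since the bound 7/6 is ≥ 1, the union bound is uninformative here; it does NOT by itself certify existence.

4·p = 7/6 ≈ 1.16667; existence NOT certified by the union bound.


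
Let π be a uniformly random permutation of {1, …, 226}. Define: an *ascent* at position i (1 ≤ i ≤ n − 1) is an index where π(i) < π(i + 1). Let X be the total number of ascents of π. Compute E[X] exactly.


Write X = Σ X_I over i = 1, …, 225, with X_I the indicator of one ascent.
There are 225 indicators.
For each fixed i, the pair (π(i), π(i+1)) is a uniformly random ordered pair of distinct values from {1, …, 226}; by symmetry P[π(i) < π(i+1)] = 1/2.
By linearity: E[X] = 225 · (1/2) = (226 − 1) · (1/2) = 225/2 ≈ 112.5000.

E[X] = 225/2 = 112.5000.


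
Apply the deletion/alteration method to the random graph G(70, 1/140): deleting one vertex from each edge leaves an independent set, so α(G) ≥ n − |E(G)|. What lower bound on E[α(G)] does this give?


E[|E(G)|] = C(70, 2)·p = 2415 · (1/140) = 69/4.
E[α(G)] ≥ n − E[|E(G)|] = 70 − 69/4 = 211/4.
Numerically: ≈ 52.750000.
(This is only a lower bound; the true E[α(G)] may be larger.)

E[α(G)] ≥ 211/4 ≈ 52.750000.


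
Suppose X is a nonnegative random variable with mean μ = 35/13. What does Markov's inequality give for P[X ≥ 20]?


μ = E[X] = 35/13, a = 20.
Markov: P[X ≥ 20] ≤ μ/a = (35/13)/20 = 7/52.
Numerically: ≈ 0.134615.
(Since a = 20 > μ = 2.692308, the bound 7/52 is < 1 and informative.)

P[X ≥ 20] ≤ 7/52 ≈ 0.134615.


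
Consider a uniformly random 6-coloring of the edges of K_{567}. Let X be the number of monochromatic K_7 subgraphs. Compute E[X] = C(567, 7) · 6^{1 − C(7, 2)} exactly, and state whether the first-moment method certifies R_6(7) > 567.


E[X] = C(567, 7) · 6^{1 − 21} = 3601671315933933 · 6^{−20} = 3601671315933933/3656158440062976.
As a reduced fraction: E[X] = 44465077974493/45137758519296 ≈ 0.985097.
Is E[X] < 1? YES.
Since E[X] < 1, there exists a 6-coloring of K_{567} with no monochromatic K_7; hence R_6(7) > 567.

E[X] = 44465077974493/45137758519296 ≈ 0.985097; E[X] < 1, so R_6(7) > 567.


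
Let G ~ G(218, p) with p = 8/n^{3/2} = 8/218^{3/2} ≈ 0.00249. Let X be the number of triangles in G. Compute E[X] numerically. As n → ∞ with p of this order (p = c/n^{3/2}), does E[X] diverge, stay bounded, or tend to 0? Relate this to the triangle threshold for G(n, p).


Number of potential triangles: C(218, 3) = 1703016.
Each occurs with probability p³ ≈ (0.00249)³ ≈ 1.53538e-08.
By linearity: E[X] = C(218, 3)·p³ ≈ 1703016 · 1.53538e-08 ≈ 0.026.
Since α = 3/2 > 1, p = c/n^{3/2} = o(1/n) is below the triangle threshold p ~ 1/n. Asymptotically E[X] ~ (c³/6)·n^{3(1−α)} = (8³/6)·n^{-1.5} → 0, so by Markov's inequality G has no triangles w.h.p.

E[X] ≈ 0.026; in regime p = Θ(1/n^{3/2}) E[X] tends to 0 (below the triangle threshold p ~ 1/n).


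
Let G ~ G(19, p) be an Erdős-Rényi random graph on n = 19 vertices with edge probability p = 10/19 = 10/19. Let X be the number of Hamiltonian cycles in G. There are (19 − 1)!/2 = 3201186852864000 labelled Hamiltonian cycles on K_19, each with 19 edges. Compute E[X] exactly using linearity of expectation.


K_19 has (19 − 1)!/2 = 3201186852864000 labelled Hamiltonian cycles.
For each such Hamiltonian cycle H, let X_H = 1 if all 19 edges of H are present in G. Then P[X_H = 1] = p^{19} = (10/19)^{19} = 10000000000000000000/1978419655660313589123979.
By linearity: E[X] = Σ_H E[X_H] = 3201186852864000 · p^{19} = 3201186852864000 · 10000000000000000000/1978419655660313589123979 = 32011868528640000000000000000000000/1978419655660313589123979.
Numerically: E[X] ≈ 1.6181e+10.

E[X] = 3201186852864000 · (10/19)^{19} = 32011868528640000000000000000000000/1978419655660313589123979 ≈ 1.6181e+10.


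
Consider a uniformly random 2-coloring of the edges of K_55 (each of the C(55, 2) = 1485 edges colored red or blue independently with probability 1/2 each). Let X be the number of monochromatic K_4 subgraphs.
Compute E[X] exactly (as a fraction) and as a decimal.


Let X = Σ_S X_S over the C(55, 4) = 341055 subsets S of size 4, where X_S = 1 if the K_4 on S is monochromatic.
For a fixed S, the K_4 on S has C(4, 2) = 6 edges. P[all 6 edges red] = (1/2)^6, and likewise for blue, so P[monochromatic] = 2·(1/2)^6 = 2^{1 − 6} = 1/32.
By linearity of expectation: E[X] = C(55, 4) · 2^{1 − 6} = 341055 · 1/32 = 341055/32.
Numerically: E[X] ≈ 10657.9688.

E[X] = C(55,4)·2^(1−C(4,2)) = 341055/32 ≈ 10657.9688.


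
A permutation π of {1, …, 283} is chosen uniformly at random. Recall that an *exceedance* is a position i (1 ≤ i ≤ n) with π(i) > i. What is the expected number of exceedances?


Write X = Σ_{i=1}^{283} X_i, where X_i = 1_{π(i) > i}.
For each fixed i, π(i) is uniform over {1, …, 283} (marginal of a uniform permutation), so P[π(i) > i] = (n − i)/n. Summing: Σ_{i=1}^{283} (n − i)/n = (0 + 1 + … + 282)/283 = 283(283 − 1)/(2·283) = (283 − 1)/2.
Hence E[X] = Σ_{i=1}^{283} (283 − i)/283 = 141 ≈ 141.0000.

E[X] = 141 = 141.0000.


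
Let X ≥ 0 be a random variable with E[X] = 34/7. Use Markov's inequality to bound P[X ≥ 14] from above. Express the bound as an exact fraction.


μ = E[X] = 34/7, a = 14.
Markov: P[X ≥ 14] ≤ μ/a = (34/7)/14 = 17/49.
Numerically: ≈ 0.347.
(Since a = 14 > μ = 4.857, the bound 17/49 is < 1 and informative.)

P[X ≥ 14] ≤ 17/49 ≈ 0.347.


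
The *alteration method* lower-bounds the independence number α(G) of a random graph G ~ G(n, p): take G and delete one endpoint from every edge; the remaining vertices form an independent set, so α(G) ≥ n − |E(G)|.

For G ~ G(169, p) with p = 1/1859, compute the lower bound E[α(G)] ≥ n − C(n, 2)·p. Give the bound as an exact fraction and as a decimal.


E[|E(G)|] = C(169, 2)·p = 14196 · (1/1859) = 84/11.
E[α(G)] ≥ n − E[|E(G)|] = 169 − 84/11 = 1775/11.
Numerically: ≈ 161.3636.
(This is only a lower bound; the true E[α(G)] may be larger.)

E[α(G)] ≥ 1775/11 ≈ 161.3636.


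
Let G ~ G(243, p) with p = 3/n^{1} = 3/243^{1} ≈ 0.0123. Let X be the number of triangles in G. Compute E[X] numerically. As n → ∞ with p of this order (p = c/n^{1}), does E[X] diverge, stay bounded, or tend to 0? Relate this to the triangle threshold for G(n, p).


Number of potential triangles: C(243, 3) = 2362041.
Each occurs with probability p³ ≈ (0.0123)³ ≈ 1.88168e-06.
By linearity: E[X] = C(243, 3)·p³ ≈ 2362041 · 1.88168e-06 ≈ 4.445.
Here α = 1, so p = 3/n is exactly at the triangle threshold p ~ 1/n. Asymptotically E[X] → c³/6 = 3³/6 = 9/2 ≈ 4.500, a bounded constant. In this regime the triangle count is asymptotically Poisson(c³/6).

E[X] ≈ 4.445; in regime p = Θ(1/n^{1}) E[X] stays bounded (at the triangle threshold p ~ 1/n).


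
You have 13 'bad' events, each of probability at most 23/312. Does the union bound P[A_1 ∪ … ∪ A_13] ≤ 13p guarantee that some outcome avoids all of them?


Union bound: P[∪_{i=1}^{13} A_i] ≤ Σ_i P[A_i] ≤ 13·p = 13·(23/312) = 23/24.
Numerically: 23/24 ≈ 0.958333.
Is 23/24 < 1? YES.
Since P[∪ A_i] ≤ 23/24 < 1, the complement has P[∩ A_i^c] ≥ 1 − 23/24 = 1/24 > 0, so some outcome avoids every A_i.

13·p = 23/24 ≈ 0.958333; existence CERTIFIED by the union bound.


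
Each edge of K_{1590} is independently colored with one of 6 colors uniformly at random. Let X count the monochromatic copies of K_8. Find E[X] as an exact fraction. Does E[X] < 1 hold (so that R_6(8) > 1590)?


E[X] = C(1590, 8) · 6^{1 − 28} = 995397314198933813310 · 6^{−27} = 995397314198933813310/1023490369077469249536.
As a reduced fraction: E[X] = 55299850788829656295/56860576059859402752 ≈ 0.973.
Is E[X] < 1? YES.
Since E[X] < 1, there exists a 6-coloring of K_{1590} with no monochromatic K_8; hence R_6(8) > 1590.

E[X] = 55299850788829656295/56860576059859402752 ≈ 0.973; E[X] < 1, so R_6(8) > 1590.


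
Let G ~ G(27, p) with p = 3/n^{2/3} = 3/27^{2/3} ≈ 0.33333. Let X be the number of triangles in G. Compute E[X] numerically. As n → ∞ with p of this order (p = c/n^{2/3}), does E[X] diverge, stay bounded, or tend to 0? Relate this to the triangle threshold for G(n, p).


Number of potential triangles: C(27, 3) = 2925.
Each occurs with probability p³ ≈ (0.33333)³ ≈ 3.7037037e-02.
By linearity: E[X] = C(27, 3)·p³ ≈ 2925 · 3.7037037e-02 ≈ 108.33333.
Since α = 2/3 < 1, p = c/n^{2/3} ≫ 1/n is above the triangle threshold p ~ 1/n. Asymptotically E[X] ~ (c³/6)·n^{3(1−α)} = (3³/6)·n^{1} → ∞; triangles are abundant w.h.p.

E[X] ≈ 108.33333; in regime p = Θ(1/n^{2/3}) E[X] diverges (above the triangle threshold p ~ 1/n).


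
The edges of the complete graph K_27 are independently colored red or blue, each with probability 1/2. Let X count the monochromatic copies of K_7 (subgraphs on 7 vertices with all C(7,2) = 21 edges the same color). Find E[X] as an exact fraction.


Let X = Σ_S X_S over the C(27, 7) = 888030 subsets S of size 7, where X_S = 1 if the K_7 on S is monochromatic.
For a fixed S, the K_7 on S has C(7, 2) = 21 edges. P[all 21 edges red] = (1/2)^21, and likewise for blue, so P[monochromatic] = 2·(1/2)^21 = 2^{1 − 21} = 1/1048576.
By linearity of expectation: E[X] = C(27, 7) · 2^{1 − 21} = 888030 · 1/1048576 = 444015/524288.
Numerically: E[X] ≈ 0.846891.

E[X] = C(27,7)·2^(1−C(7,2)) = 444015/524288 ≈ 0.846891.


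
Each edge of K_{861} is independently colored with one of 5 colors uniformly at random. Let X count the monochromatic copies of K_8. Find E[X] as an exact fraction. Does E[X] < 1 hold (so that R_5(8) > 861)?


E[X] = C(861, 8) · 5^{1 − 28} = 7250034996615275865 · 5^{−27} = 7250034996615275865/7450580596923828125.
As a reduced fraction: E[X] = 1450006999323055173/1490116119384765625 ≈ 0.973083.
Is E[X] < 1? YES.
Since E[X] < 1, there exists a 5-coloring of K_{861} with no monochromatic K_8; hence R_5(8) > 861.

E[X] = 1450006999323055173/1490116119384765625 ≈ 0.973083; E[X] < 1, so R_5(8) > 861.
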